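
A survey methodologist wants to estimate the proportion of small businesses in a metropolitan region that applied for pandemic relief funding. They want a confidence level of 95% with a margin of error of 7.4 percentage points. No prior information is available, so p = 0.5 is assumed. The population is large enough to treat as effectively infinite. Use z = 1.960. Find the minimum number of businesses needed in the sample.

With p = 0.5, p(1−p) = 0.25.
n = z²·p(1−p)/E² = 1.960² × 0.2500 / 0.074² = 3.8416 × 0.2500 / 0.005476 ≈ 175.38.
Rounding up gives n = 176.

176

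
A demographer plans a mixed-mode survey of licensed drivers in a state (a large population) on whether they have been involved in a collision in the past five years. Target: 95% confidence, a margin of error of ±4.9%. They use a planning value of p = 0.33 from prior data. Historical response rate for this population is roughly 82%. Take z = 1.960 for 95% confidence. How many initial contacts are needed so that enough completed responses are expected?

432

Completed interviews needed: n₀ = 1.960² × 0.2211 / 0.049² ≈ 353.76 → 354.
At an 82% response rate, contacts needed = 354 / 0.82 ≈ 431.71 → 432.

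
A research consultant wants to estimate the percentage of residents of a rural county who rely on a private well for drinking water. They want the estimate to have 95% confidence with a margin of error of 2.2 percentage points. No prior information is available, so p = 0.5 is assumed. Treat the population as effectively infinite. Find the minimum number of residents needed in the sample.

For 95% confidence, z = 1.96.
With p = 0.5, p(1−p) = 0.25.
n = z²·p(1−p)/E² = 1.96² × 0.2500 / 0.022² = 3.8416 × 0.2500 / 0.000484 ≈ 1984.30.
Rounding up gives n = 1985.

1985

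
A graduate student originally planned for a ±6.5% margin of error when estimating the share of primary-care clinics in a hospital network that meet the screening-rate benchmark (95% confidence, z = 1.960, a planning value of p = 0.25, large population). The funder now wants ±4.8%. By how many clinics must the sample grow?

142

At ±6.5%: n = 1.960² × 0.1875 / 0.065² ≈ 170.49 → 171.
At ±4.8%: n = 1.960² × 0.1875 / 0.048² ≈ 312.63 → 313.
Additional respondents: 313 − 171 = 142.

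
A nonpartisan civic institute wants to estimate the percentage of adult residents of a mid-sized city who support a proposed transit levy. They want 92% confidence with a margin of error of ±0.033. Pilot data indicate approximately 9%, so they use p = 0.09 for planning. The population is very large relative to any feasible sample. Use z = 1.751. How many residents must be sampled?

231

With p = 0.09, p(1−p) = 0.0819.
n = z²·p(1−p)/E² = 1.751² × 0.0819 / 0.033² = 3.0660 × 0.0819 / 0.001089 ≈ 230.58.
Rounding up gives n = 231.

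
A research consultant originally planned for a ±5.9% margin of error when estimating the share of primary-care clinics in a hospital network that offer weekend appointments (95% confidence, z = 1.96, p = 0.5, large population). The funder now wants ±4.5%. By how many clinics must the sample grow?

199

At ±5.9%: n = 1.96² × 0.2500 / 0.059² ≈ 275.90 → 276.
At ±4.5%: n = 1.96² × 0.2500 / 0.045² ≈ 474.27 → 475.
Additional respondents: 475 − 276 = 199.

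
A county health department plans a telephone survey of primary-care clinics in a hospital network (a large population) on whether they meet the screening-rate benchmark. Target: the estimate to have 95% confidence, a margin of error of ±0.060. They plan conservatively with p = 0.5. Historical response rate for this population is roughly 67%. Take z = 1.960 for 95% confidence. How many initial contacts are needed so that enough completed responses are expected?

Completed interviews needed: n₀ = 1.960² × 0.2500 / 0.060² ≈ 266.78 → 267.
At a 67% response rate, contacts needed = 267 / 0.67 ≈ 398.51 → 399.

399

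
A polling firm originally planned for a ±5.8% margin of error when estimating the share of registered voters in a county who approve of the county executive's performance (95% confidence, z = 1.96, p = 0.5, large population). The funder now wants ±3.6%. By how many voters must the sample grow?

At ±5.8%: n = 1.96² × 0.2500 / 0.058² ≈ 285.49 → 286.
At ±3.6%: n = 1.96² × 0.2500 / 0.036² ≈ 741.05 → 742.
Additional respondents: 742 − 286 = 456.

456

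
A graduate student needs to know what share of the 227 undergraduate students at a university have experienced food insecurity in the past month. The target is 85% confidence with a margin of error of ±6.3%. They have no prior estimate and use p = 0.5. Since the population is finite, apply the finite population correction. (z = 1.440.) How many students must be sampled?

Unadjusted: n₀ = 1.440² × 0.50 × 0.50 / 0.063² ≈ 130.61, so n₀ = 131.
Finite population correction with N = 227: n = n₀ / (1 + (n₀−1)/N) = 131 / (1 + 130/227) = 131 / 1.5727 ≈ 83.30.
Rounding up, n = 84.

84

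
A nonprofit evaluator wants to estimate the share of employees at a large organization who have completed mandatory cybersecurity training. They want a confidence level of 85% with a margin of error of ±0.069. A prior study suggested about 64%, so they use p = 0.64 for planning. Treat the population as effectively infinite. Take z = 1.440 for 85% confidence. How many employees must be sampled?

With p = 0.64, p(1−p) = 0.2304.
n = z²·p(1−p)/E² = 1.440² × 0.2304 / 0.069² = 2.0736 × 0.2304 / 0.004761 ≈ 100.35.
Rounding up gives n = 101.

101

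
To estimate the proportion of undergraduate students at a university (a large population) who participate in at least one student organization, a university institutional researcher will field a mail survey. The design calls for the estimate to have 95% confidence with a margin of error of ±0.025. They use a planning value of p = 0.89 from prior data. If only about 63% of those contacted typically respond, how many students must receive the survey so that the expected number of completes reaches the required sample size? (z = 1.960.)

Completed interviews needed: n₀ = 1.960² × 0.0979 / 0.025² ≈ 601.75 → 602.
At a 63% response rate, contacts needed = 602 / 0.63 ≈ 955.56 → 956.

956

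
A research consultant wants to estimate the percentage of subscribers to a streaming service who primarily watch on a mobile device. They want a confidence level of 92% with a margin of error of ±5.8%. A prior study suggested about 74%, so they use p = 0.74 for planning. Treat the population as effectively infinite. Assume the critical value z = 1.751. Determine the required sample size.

With p = 0.74, p(1−p) = 0.1924.
n = z²·p(1−p)/E² = 1.751² × 0.1924 / 0.058² = 3.0660 × 0.1924 / 0.003364 ≈ 175.36.
Rounding up gives n = 176.

176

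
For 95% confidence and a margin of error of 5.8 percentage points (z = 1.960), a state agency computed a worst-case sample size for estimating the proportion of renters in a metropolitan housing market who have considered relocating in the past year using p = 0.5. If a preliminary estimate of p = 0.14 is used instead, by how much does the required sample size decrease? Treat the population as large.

Conservative (p = 0.5): n = 1.960² × 0.25 / 0.058² ≈ 285.49 → 286.
Using p = 0.14: p(1−p) = 0.1204, so n = 1.960² × 0.1204 / 0.058² ≈ 137.49 → 138.
Reduction: 286 − 138 = 148.

148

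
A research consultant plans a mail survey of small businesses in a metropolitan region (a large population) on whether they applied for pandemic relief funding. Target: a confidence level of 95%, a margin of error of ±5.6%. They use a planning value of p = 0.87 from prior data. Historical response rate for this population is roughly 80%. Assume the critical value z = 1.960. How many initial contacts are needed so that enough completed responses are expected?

Completed interviews needed: n₀ = 1.960² × 0.1131 / 0.056² ≈ 138.55 → 139.
At an 80% response rate, contacts needed = 139 / 0.80 ≈ 173.75 → 174.

174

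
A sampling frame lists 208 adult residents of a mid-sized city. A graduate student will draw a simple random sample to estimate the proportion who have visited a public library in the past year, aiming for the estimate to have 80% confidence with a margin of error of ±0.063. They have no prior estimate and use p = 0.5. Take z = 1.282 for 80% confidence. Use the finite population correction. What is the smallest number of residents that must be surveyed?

70

Unadjusted: n₀ = 1.282² × 0.50 × 0.50 / 0.063² ≈ 103.52, so n₀ = 104.
Finite population correction with N = 208: n = n₀ / (1 + (n₀−1)/N) = 104 / (1 + 103/208) = 104 / 1.4952 ≈ 69.56.
Rounding up, n = 70.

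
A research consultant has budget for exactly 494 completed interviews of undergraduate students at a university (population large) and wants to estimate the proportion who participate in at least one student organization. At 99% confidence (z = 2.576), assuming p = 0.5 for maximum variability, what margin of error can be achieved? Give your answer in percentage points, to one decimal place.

SE(p̂) = √[p(1−p)/n] = √[0.2500/494] = 0.02250.
E = z × SE = 2.576 × 0.02250 = 0.05795, or 5.8 percentage points.

5.8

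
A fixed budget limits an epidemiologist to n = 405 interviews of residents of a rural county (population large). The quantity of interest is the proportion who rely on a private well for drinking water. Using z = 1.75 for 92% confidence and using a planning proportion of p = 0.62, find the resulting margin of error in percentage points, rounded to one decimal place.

SE(p̂) = √[p(1−p)/n] = √[0.2356/405] = 0.02412.
E = z × SE = 1.75 × 0.02412 = 0.04221, or 4.2 percentage points.

4.2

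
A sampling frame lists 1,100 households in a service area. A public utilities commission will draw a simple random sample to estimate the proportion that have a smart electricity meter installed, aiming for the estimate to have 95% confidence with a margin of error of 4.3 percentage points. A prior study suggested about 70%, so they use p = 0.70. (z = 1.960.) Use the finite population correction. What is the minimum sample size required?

313

Unadjusted: n₀ = 1.960² × 0.70 × 0.30 / 0.043² ≈ 436.31, so n₀ = 437.
Finite population correction with N = 1,100: n = n₀ / (1 + (n₀−1)/N) = 437 / (1 + 436/1100) = 437 / 1.3964 ≈ 312.96.
Rounding up, n = 313.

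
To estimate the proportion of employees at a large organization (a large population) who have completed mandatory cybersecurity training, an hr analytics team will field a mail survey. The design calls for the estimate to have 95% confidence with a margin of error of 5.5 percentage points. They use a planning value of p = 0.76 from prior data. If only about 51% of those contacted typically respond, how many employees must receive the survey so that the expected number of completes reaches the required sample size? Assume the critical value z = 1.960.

Completed interviews needed: n₀ = 1.960² × 0.1824 / 0.055² ≈ 231.64 → 232.
At a 51% response rate, contacts needed = 232 / 0.51 ≈ 454.90 → 455.

455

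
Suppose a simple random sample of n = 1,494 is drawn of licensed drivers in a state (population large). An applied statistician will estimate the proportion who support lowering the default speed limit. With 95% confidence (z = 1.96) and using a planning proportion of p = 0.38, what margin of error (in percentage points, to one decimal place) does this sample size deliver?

2.5

SE(p̂) = √[p(1−p)/n] = √[0.2356/1494] = 0.01256.
E = z × SE = 1.96 × 0.01256 = 0.02461, or 2.5 percentage points.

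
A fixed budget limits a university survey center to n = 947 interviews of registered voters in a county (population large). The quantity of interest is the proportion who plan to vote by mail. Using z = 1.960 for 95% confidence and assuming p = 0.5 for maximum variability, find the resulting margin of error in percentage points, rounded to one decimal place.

3.2

SE(p̂) = √[p(1−p)/n] = √[0.2500/947] = 0.01625.
E = z × SE = 1.960 × 0.01625 = 0.03185, or 3.2 percentage points.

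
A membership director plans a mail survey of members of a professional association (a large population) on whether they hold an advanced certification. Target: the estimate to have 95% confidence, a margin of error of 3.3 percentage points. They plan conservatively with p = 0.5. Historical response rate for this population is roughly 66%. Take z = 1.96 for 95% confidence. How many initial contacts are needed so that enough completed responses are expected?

Completed interviews needed: n₀ = 1.96² × 0.2500 / 0.033² ≈ 881.91 → 882.
At a 66% response rate, contacts needed = 882 / 0.66 ≈ 1336.36 → 1337.

1337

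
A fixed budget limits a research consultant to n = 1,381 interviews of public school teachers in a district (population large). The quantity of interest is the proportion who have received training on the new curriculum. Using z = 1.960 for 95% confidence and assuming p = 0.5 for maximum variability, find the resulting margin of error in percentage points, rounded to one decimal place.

2.6

SE(p̂) = √[p(1−p)/n] = √[0.2500/1381] = 0.01345.
E = z × SE = 1.960 × 0.01345 = 0.02637, or 2.6 percentage points.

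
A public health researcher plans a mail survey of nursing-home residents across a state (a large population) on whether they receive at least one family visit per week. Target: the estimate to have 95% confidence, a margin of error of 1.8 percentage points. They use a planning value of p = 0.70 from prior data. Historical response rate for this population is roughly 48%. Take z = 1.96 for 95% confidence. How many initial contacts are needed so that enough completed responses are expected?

5188

Completed interviews needed: n₀ = 1.96² × 0.2100 / 0.018² ≈ 2489.93 → 2490.
At a 48% response rate, contacts needed = 2490 / 0.48 ≈ 5187.50 → 5188.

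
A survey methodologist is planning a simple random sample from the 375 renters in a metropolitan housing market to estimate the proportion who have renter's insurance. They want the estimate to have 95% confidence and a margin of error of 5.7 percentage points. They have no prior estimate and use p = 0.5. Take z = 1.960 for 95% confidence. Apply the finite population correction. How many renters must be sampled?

166

Unadjusted: n₀ = 1.960² × 0.50 × 0.50 / 0.057² ≈ 295.60, so n₀ = 296.
Finite population correction with N = 375: n = n₀ / (1 + (n₀−1)/N) = 296 / (1 + 295/375) = 296 / 1.7867 ≈ 165.67.
Rounding up, n = 166.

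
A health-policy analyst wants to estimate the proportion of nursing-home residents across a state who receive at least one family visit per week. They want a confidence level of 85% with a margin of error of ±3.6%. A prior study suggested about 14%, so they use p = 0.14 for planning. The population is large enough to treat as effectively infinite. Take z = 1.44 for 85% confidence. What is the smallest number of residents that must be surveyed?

193

With p = 0.14, p(1−p) = 0.1204.
n = z²·p(1−p)/E² = 1.44² × 0.1204 / 0.036² = 2.0736 × 0.1204 / 0.001296 ≈ 192.64.
Rounding up gives n = 193.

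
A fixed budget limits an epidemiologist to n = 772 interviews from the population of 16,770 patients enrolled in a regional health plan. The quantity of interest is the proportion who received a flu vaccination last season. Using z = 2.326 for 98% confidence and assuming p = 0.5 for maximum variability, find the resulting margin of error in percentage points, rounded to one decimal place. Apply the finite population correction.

4.1

Finite-population factor: (N−n)/(N−1) = (16770−772)/(16770−1) = 0.9540.
SE(p̂) = √[p(1−p)/n · (N−n)/(N−1)] = √[0.2500/772 × 0.9540] = 0.01758.
E = z × SE = 2.326 × 0.01758 = 0.04088 ≈ 4.1 percentage points.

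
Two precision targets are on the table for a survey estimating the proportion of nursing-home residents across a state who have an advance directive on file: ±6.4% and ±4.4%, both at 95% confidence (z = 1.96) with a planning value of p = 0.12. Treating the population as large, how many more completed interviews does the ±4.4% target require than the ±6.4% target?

At ±6.4%: n = 1.96² × 0.1056 / 0.064² ≈ 99.04 → 100.
At ±4.4%: n = 1.96² × 0.1056 / 0.044² ≈ 209.54 → 210.
Additional respondents: 210 − 100 = 110.

110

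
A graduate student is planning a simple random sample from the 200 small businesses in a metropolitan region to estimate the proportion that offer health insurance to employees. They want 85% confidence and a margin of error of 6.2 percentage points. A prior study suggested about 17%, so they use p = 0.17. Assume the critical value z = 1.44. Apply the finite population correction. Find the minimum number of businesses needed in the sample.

56

Unadjusted: n₀ = 1.44² × 0.17 × 0.83 / 0.062² ≈ 76.11, so n₀ = 77.
Finite population correction with N = 200: n = n₀ / (1 + (n₀−1)/N) = 77 / (1 + 76/200) = 77 / 1.3800 ≈ 55.80.
Rounding up, n = 56.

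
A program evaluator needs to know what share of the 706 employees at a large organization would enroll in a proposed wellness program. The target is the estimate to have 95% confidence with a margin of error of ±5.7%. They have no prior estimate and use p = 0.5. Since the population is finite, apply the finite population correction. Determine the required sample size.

For 95% confidence, z = 1.96.
Unadjusted: n₀ = 1.96² × 0.50 × 0.50 / 0.057² ≈ 295.60, so n₀ = 296.
Finite population correction with N = 706: n = n₀ / (1 + (n₀−1)/N) = 296 / (1 + 295/706) = 296 / 1.4178 ≈ 208.77.
Rounding up, n = 209.

209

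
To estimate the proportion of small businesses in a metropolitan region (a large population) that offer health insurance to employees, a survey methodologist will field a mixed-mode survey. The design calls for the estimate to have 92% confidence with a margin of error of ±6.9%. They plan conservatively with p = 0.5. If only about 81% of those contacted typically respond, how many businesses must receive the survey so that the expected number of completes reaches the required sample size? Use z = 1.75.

199

Completed interviews needed: n₀ = 1.75² × 0.2500 / 0.069² ≈ 160.81 → 161.
At an 81% response rate, contacts needed = 161 / 0.81 ≈ 198.77 → 199.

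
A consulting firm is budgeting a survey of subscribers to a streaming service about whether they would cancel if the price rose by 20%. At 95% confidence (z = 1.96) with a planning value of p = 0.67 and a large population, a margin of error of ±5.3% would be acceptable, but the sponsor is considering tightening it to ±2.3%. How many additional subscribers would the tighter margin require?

1303

At ±5.3%: n = 1.96² × 0.2211 / 0.053² ≈ 302.38 → 303.
At ±2.3%: n = 1.96² × 0.2211 / 0.023² ≈ 1605.63 → 1606.
Additional respondents: 1606 − 303 = 1303.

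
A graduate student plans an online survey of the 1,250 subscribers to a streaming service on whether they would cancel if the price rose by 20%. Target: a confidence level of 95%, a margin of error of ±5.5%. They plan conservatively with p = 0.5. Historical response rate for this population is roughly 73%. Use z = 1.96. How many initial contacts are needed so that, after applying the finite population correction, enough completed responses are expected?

Completed interviews needed (unadjusted): n₀ = 1.96² × 0.2500 / 0.055² ≈ 317.49 → 318.
FPC for N = 1,250: n = 318 / (1 + 317/1250) = 318 / 1.2536 ≈ 253.67 → 254.
At a 73% response rate, contacts needed = 254 / 0.73 ≈ 347.95 → 348.

348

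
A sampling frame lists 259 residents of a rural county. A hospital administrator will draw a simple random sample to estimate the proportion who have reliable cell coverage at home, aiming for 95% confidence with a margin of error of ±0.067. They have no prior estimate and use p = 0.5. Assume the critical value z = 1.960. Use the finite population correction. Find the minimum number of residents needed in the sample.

118

Unadjusted: n₀ = 1.960² × 0.50 × 0.50 / 0.067² ≈ 213.95, so n₀ = 214.
Finite population correction with N = 259: n = n₀ / (1 + (n₀−1)/N) = 214 / (1 + 213/259) = 214 / 1.8224 ≈ 117.43.
Rounding up, n = 118.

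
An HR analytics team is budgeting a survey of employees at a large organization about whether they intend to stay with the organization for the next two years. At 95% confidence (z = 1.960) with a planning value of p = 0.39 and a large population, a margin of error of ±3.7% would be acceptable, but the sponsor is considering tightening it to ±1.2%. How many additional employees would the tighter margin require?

5679

At ±3.7%: n = 1.960² × 0.2379 / 0.037² ≈ 667.58 → 668.
At ±1.2%: n = 1.960² × 0.2379 / 0.012² ≈ 6346.64 → 6347.
Additional respondents: 6347 − 668 = 5679.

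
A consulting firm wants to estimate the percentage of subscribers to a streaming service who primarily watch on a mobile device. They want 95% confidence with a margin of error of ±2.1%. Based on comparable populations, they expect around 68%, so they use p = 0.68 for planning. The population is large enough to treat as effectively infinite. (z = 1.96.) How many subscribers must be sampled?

1896

With p = 0.68, p(1−p) = 0.2176.
n = z²·p(1−p)/E² = 1.96² × 0.2176 / 0.021² = 3.8416 × 0.2176 / 0.000441 ≈ 1895.54.
Rounding up gives n = 1896.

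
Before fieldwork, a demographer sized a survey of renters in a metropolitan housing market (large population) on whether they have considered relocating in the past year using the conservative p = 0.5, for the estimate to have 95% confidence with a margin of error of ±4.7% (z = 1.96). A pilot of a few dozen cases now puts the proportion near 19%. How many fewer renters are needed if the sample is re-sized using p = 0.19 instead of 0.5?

167

Conservative (p = 0.5): n = 1.96² × 0.25 / 0.047² ≈ 434.77 → 435.
Using p = 0.19: p(1−p) = 0.1539, so n = 1.96² × 0.1539 / 0.047² ≈ 267.64 → 268.
Reduction: 435 − 268 = 167.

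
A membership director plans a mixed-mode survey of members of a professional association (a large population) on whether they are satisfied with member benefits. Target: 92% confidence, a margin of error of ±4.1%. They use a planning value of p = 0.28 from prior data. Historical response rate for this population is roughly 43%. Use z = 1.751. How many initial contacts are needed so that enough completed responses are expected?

856

Completed interviews needed: n₀ = 1.751² × 0.2016 / 0.041² ≈ 367.70 → 368.
At a 43% response rate, contacts needed = 368 / 0.43 ≈ 855.81 → 856.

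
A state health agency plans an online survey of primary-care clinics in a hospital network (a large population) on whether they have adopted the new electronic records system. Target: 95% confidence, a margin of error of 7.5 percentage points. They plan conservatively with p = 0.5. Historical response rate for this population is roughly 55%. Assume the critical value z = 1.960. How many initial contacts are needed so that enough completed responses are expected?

311

Completed interviews needed: n₀ = 1.960² × 0.2500 / 0.075² ≈ 170.74 → 171.
At a 55% response rate, contacts needed = 171 / 0.55 ≈ 310.91 → 311.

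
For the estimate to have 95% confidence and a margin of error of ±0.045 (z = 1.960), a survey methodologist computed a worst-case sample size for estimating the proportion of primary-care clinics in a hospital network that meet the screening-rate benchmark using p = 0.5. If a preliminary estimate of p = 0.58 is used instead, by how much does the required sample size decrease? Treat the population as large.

12

Conservative (p = 0.5): n = 1.960² × 0.25 / 0.045² ≈ 474.27 → 475.
Using p = 0.58: p(1−p) = 0.2436, so n = 1.960² × 0.2436 / 0.045² ≈ 462.13 → 463.
Reduction: 475 − 463 = 12.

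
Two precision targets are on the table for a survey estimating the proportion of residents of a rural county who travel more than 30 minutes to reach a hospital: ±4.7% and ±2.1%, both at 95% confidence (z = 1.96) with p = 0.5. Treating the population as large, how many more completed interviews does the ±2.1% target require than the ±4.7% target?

At ±4.7%: n = 1.96² × 0.2500 / 0.047² ≈ 434.77 → 435.
At ±2.1%: n = 1.96² × 0.2500 / 0.021² ≈ 2177.78 → 2178.
Additional respondents: 2178 − 435 = 1743.

1743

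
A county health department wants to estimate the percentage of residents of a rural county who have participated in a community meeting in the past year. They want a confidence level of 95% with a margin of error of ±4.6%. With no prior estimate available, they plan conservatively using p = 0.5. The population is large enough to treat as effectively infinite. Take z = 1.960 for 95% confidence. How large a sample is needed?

454

With p = 0.5, p(1−p) = 0.25.
n = z²·p(1−p)/E² = 1.960² × 0.2500 / 0.046² = 3.8416 × 0.2500 / 0.002116 ≈ 453.88.
Rounding up gives n = 454.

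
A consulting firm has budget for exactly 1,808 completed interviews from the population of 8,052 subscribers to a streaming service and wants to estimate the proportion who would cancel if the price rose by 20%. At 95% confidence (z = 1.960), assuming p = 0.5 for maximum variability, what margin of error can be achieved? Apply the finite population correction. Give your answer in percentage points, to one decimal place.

2.0

Finite-population factor: (N−n)/(N−1) = (8052−1808)/(8052−1) = 0.7756.
SE(p̂) = √[p(1−p)/n · (N−n)/(N−1)] = √[0.2500/1808 × 0.7756] = 0.01036.
E = z × SE = 1.960 × 0.01036 = 0.02030 ≈ 2.0 percentage points.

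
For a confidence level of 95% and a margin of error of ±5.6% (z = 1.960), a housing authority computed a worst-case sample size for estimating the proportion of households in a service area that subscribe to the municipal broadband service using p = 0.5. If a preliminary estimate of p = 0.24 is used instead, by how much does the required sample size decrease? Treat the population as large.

83

Conservative (p = 0.5): n = 1.960² × 0.25 / 0.056² ≈ 306.25 → 307.
Using p = 0.24: p(1−p) = 0.1824, so n = 1.960² × 0.1824 / 0.056² ≈ 223.44 → 224.
Reduction: 307 − 224 = 83.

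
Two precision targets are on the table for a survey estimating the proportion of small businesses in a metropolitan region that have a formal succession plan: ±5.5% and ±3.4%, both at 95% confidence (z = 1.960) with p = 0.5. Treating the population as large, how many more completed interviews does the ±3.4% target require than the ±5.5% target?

513

At ±5.5%: n = 1.960² × 0.2500 / 0.055² ≈ 317.49 → 318.
At ±3.4%: n = 1.960² × 0.2500 / 0.034² ≈ 830.80 → 831.
Additional respondents: 831 − 318 = 513.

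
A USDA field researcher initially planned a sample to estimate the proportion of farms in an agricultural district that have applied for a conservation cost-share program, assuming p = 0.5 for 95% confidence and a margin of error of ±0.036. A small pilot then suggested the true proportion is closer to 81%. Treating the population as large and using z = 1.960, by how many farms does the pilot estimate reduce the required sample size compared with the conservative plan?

Conservative (p = 0.5): n = 1.960² × 0.25 / 0.036² ≈ 741.05 → 742.
Using p = 0.81: p(1−p) = 0.1539, so n = 1.960² × 0.1539 / 0.036² ≈ 456.19 → 457.
Reduction: 742 − 457 = 285.

285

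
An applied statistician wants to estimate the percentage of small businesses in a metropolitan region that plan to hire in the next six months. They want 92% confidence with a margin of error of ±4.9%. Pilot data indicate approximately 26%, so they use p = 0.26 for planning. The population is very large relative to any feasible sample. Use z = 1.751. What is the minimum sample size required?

With p = 0.26, p(1−p) = 0.1924.
n = z²·p(1−p)/E² = 1.751² × 0.1924 / 0.049² = 3.0660 × 0.1924 / 0.002401 ≈ 245.69.
Rounding up gives n = 246.

246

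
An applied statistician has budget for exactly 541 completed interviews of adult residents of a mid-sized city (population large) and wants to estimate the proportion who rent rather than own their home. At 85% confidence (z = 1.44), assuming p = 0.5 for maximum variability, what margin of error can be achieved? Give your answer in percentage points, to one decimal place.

3.1

SE(p̂) = √[p(1−p)/n] = √[0.2500/541] = 0.02150.
E = z × SE = 1.44 × 0.02150 = 0.03096, or 3.1 percentage points.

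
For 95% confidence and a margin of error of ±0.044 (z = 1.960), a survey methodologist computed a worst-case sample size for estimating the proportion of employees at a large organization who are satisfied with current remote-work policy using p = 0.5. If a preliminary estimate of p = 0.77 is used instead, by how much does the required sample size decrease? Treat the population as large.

Conservative (p = 0.5): n = 1.960² × 0.25 / 0.044² ≈ 496.07 → 497.
Using p = 0.77: p(1−p) = 0.1771, so n = 1.960² × 0.1771 / 0.044² ≈ 351.42 → 352.
Reduction: 497 − 352 = 145.

145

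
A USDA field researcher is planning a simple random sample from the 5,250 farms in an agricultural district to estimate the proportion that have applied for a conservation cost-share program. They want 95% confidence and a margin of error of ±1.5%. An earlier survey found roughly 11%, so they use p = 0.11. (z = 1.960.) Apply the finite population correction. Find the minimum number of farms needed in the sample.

Unadjusted: n₀ = 1.960² × 0.11 × 0.89 / 0.015² ≈ 1671.52, so n₀ = 1672.
Finite population correction with N = 5,250: n = n₀ / (1 + (n₀−1)/N) = 1672 / (1 + 1671/5250) = 1672 / 1.3183 ≈ 1268.31.
Rounding up, n = 1269.

1269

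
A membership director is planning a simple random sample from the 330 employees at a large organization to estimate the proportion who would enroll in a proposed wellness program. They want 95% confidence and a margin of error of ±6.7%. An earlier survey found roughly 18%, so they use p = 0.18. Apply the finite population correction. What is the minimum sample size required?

For 95% confidence, z = 1.96.
Unadjusted: n₀ = 1.96² × 0.18 × 0.82 / 0.067² ≈ 126.31, so n₀ = 127.
Finite population correction with N = 330: n = n₀ / (1 + (n₀−1)/N) = 127 / (1 + 126/330) = 127 / 1.3818 ≈ 91.91.
Rounding up, n = 92.

92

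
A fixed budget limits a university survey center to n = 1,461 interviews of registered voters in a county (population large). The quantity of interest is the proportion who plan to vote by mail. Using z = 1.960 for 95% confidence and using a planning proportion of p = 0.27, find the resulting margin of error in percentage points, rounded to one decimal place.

2.3

SE(p̂) = √[p(1−p)/n] = √[0.1971/1461] = 0.01161.
E = z × SE = 1.960 × 0.01161 = 0.02277, or 2.3 percentage points.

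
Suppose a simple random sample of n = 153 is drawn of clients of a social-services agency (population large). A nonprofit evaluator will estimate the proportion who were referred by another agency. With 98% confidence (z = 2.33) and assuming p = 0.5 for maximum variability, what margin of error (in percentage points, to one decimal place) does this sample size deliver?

9.4

SE(p̂) = √[p(1−p)/n] = √[0.2500/153] = 0.04042.
E = z × SE = 2.33 × 0.04042 = 0.09418, or 9.4 percentage points.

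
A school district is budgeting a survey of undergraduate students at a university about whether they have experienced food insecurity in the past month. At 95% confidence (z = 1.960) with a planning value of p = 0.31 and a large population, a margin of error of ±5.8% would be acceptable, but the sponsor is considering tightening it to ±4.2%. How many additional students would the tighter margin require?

221

At ±5.8%: n = 1.960² × 0.2139 / 0.058² ≈ 244.27 → 245.
At ±4.2%: n = 1.960² × 0.2139 / 0.042² ≈ 465.83 → 466.
Additional respondents: 466 − 245 = 221.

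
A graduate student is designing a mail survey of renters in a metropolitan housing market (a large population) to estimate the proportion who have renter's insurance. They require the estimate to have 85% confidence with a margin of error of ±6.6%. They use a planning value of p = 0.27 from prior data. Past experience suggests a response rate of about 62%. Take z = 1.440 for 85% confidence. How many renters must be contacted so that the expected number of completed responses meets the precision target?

152

Completed interviews needed: n₀ = 1.440² × 0.1971 / 0.066² ≈ 93.83 → 94.
At a 62% response rate, contacts needed = 94 / 0.62 ≈ 151.61 → 152.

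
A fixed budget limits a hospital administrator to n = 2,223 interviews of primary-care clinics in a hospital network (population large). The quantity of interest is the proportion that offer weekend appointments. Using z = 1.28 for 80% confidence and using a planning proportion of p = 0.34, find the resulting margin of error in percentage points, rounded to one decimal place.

SE(p̂) = √[p(1−p)/n] = √[0.2244/2223] = 0.01005.
E = z × SE = 1.28 × 0.01005 = 0.01286, or 1.3 percentage points.

1.3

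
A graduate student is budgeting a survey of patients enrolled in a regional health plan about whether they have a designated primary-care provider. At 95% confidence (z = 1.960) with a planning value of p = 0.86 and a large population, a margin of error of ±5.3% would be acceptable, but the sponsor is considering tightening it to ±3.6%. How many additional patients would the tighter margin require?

At ±5.3%: n = 1.960² × 0.1204 / 0.053² ≈ 164.66 → 165.
At ±3.6%: n = 1.960² × 0.1204 / 0.036² ≈ 356.89 → 357.
Additional respondents: 357 − 165 = 192.

192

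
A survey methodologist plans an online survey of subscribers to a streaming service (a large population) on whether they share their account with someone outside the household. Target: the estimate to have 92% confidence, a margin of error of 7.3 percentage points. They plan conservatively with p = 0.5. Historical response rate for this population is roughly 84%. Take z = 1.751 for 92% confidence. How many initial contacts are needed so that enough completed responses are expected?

172

Completed interviews needed: n₀ = 1.751² × 0.2500 / 0.073² ≈ 143.84 → 144.
At an 84% response rate, contacts needed = 144 / 0.84 ≈ 171.43 → 172.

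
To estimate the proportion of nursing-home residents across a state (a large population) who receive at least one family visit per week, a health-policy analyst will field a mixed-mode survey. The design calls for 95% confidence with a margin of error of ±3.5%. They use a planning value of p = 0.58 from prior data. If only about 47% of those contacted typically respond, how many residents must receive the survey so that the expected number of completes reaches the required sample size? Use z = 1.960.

1626

Completed interviews needed: n₀ = 1.960² × 0.2436 / 0.035² ≈ 763.93 → 764.
At a 47% response rate, contacts needed = 764 / 0.47 ≈ 1625.53 → 1626.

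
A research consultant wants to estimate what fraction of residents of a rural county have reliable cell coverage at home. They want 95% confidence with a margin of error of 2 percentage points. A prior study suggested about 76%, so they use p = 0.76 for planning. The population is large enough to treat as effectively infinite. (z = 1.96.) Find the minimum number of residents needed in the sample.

1752

With p = 0.76, p(1−p) = 0.1824.
n = z²·p(1−p)/E² = 1.96² × 0.1824 / 0.020² = 3.8416 × 0.1824 / 0.000400 ≈ 1751.77.
Rounding up gives n = 1752.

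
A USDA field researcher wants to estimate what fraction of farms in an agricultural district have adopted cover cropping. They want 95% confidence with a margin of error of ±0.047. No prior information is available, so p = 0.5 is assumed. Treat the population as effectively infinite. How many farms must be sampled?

435

For 95% confidence, z = 1.960.
With p = 0.5, p(1−p) = 0.25.
n = z²·p(1−p)/E² = 1.960² × 0.2500 / 0.047² = 3.8416 × 0.2500 / 0.002209 ≈ 434.77.
Rounding up gives n = 435.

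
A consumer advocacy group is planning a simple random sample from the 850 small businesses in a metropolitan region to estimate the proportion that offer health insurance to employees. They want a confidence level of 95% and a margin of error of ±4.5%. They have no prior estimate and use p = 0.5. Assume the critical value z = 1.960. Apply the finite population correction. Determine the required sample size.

Unadjusted: n₀ = 1.960² × 0.50 × 0.50 / 0.045² ≈ 474.27, so n₀ = 475.
Finite population correction with N = 850: n = n₀ / (1 + (n₀−1)/N) = 475 / (1 + 474/850) = 475 / 1.5576 ≈ 304.95.
Rounding up, n = 305.

305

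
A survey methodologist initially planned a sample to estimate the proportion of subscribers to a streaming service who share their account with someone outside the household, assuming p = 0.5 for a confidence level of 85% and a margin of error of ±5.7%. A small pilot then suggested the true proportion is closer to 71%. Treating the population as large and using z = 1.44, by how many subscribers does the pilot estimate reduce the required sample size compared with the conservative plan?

Conservative (p = 0.5): n = 1.44² × 0.25 / 0.057² ≈ 159.56 → 160.
Using p = 0.71: p(1−p) = 0.2059, so n = 1.44² × 0.2059 / 0.057² ≈ 131.41 → 132.
Reduction: 160 − 132 = 28.

28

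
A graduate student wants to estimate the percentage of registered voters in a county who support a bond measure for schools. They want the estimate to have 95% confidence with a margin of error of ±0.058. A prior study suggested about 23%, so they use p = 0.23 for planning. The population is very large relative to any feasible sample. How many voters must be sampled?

For 95% confidence, z = 1.960.
With p = 0.23, p(1−p) = 0.1771.
n = z²·p(1−p)/E² = 1.960² × 0.1771 / 0.058² = 3.8416 × 0.1771 / 0.003364 ≈ 202.24.
Rounding up gives n = 203.

203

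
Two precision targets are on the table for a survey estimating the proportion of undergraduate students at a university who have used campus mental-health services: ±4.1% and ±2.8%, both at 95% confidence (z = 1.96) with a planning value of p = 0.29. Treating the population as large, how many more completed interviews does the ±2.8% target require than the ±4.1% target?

538

At ±4.1%: n = 1.96² × 0.2059 / 0.041² ≈ 470.54 → 471.
At ±2.8%: n = 1.96² × 0.2059 / 0.028² ≈ 1008.91 → 1009.
Additional respondents: 1009 − 471 = 538.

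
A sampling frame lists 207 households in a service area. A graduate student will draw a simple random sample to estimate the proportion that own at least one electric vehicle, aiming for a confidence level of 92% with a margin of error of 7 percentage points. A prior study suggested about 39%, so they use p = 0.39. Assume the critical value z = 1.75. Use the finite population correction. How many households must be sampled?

Unadjusted: n₀ = 1.75² × 0.39 × 0.61 / 0.070² ≈ 148.69, so n₀ = 149.
Finite population correction with N = 207: n = n₀ / (1 + (n₀−1)/N) = 149 / (1 + 148/207) = 149 / 1.7150 ≈ 86.88.
Rounding up, n = 87.

87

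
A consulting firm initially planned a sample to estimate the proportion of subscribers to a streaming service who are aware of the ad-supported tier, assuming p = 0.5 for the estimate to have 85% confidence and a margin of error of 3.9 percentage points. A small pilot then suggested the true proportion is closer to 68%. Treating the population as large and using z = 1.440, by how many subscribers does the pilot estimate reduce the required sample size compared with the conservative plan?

44

Conservative (p = 0.5): n = 1.440² × 0.25 / 0.039² ≈ 340.83 → 341.
Using p = 0.68: p(1−p) = 0.2176, so n = 1.440² × 0.2176 / 0.039² ≈ 296.66 → 297.
Reduction: 341 − 297 = 44.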